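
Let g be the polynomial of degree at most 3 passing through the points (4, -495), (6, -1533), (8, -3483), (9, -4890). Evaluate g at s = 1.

-18

Write g(s) = as^3 + bs^2 + cs + d. Substituting each data point gives a linear system:
  64a + 16b + 4c + d = -495
  216a + 36b + 6c + d = -1533
  512a + 64b + 8c + d = -3483
  729a + 81b + 9c + d = -4890
Solving the system yields a = -6, b = -6, c = -3, d = -3.
So g(s) = -6s³ - 6s² - 3s - 3.
Then g(1) = -18.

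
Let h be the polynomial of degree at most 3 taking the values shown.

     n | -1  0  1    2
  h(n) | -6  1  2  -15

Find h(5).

Write h(n) = an^3 + bn^2 + cn + d. Substituting each data point gives a linear system:
  -a + b - c + d = -6
  d = 1
  a + b + c + d = 2
  8a + 4b + 2c + d = -15
Solving the system yields a = -2, b = -3, c = 6, d = 1.
So h(n) = -2n³ - 3n² + 6n + 1.
Then h(5) = -294.

-294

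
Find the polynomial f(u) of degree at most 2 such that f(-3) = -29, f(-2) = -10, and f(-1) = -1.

f(u) = -5u^2 - 6u - 2

Write f(u) = au^2 + bu + c. Substituting each data point gives a linear system:
  9a - 3b + c = -29
  4a - 2b + c = -10
  a - b + c = -1
Solving the system yields a = -5, b = -6, c = -2.
So f(u) = -5u^2 - 6u - 2.
Check: f(-1) = -1. ✓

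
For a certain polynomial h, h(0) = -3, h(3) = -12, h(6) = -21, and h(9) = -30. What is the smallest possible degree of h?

Forward differences of the values at t = 0, 3, 6, 9:
  h  : -3  -12  -21  -30
  Δ  : -9  -9  -9
  Δ^2: 0  0
  Δ^3: 0
The first differences are constant (-9) and nonzero, while all higher differences vanish, so the minimal degree is 1.

1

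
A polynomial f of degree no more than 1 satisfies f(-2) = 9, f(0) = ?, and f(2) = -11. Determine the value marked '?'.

The 2 known points determine the degree-1 polynomial uniquely.
Write f(s) = as + b. Substituting each data point gives a linear system:
  -2a + b = 9
  2a + b = -11
Solving the system yields a = -5, b = -1.
So f(s) = -5s - 1.
Then f(0) = -1.

-1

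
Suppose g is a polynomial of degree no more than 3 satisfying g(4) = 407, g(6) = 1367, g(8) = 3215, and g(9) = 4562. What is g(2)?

47

Using the Lagrange interpolation formula with nodes 4, 6, 8, 9:
  L_0(s) = (s - 6)(s - 8)(s - 9) / -40
  L_1(s) = (s - 4)(s - 8)(s - 9) / 12
  L_2(s) = (s - 4)(s - 6)(s - 9) / -8
  L_3(s) = (s - 4)(s - 6)(s - 8) / 15
Then g(s) = 407·L_0(s) + 1367·L_1(s) + 3215·L_2(s) + 4562·L_3(s).
Expanding and collecting terms gives g(s) = 6s³ + 3s² - 6s - 1.
Evaluating at s = 2: g(2) = 47.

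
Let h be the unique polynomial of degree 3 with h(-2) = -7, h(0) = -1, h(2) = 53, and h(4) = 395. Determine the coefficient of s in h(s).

Write h(s) = as^3 + bs^2 + cs + d. Substituting each data point gives a linear system:
  -8a + 4b - 2c + d = -7
  d = -1
  8a + 4b + 2c + d = 53
  64a + 16b + 4c + d = 395
Solving the system yields a = 5, b = 6, c = -5, d = -1.
So h(s) = 5s^3 + 6s^2 - 5s - 1.
The coefficient of s is -5.

-5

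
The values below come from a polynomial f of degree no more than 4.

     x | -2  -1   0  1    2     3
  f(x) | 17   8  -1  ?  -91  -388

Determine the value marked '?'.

On equispaced nodes a degree-4 polynomial has vanishing fifth forward difference, so
  - f(-2) + 5·f(-1) - 10·f(0) + 10·f(1) - 5·f(2) + f(3) = 0.
Substituting the known values and solving for f(1):
  10·f(1) = -100
  f(1) = -10.

-10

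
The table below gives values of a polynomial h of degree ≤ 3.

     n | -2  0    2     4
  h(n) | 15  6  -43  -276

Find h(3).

-255/2

Write h(n) = an^3 + bn^2 + cn + d. Substituting each data point gives a linear system:
  -8a + 4b - 2c + d = 15
  d = 6
  8a + 4b + 2c + d = -43
  64a + 16b + 4c + d = -276
Solving the system yields a = -3, b = -5, c = -5/2, d = 6.
So h(n) = -3n³ - 5n² - (5/2)n + 6.
Then h(3) = -255/2.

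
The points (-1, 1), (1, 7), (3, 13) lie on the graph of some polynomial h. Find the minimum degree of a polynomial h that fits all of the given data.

Forward differences of the values at t = -1, 1, 3:
  h  : 1  7  13
  Δ  : 6  6
  Δ^2: 0
The first differences are constant (6) and nonzero, while all higher differences vanish, so the minimal degree is 1.

1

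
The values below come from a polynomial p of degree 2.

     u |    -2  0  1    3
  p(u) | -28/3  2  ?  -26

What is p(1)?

-4/3

The 3 known points determine the degree-2 polynomial uniquely.
Write p(u) = au^2 + bu + c. Substituting each data point gives a linear system:
  4a - 2b + c = -28/3
  c = 2
  9a + 3b + c = -26
Solving the system yields a = -3, b = -1/3, c = 2.
So p(u) = -3u^2 - (1/3)u + 2.
Then p(1) = -4/3.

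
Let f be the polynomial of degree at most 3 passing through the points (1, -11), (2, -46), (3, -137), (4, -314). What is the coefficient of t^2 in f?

Write f(t) = at^3 + bt^2 + ct + d. Substituting each data point gives a linear system:
  a + b + c + d = -11
  8a + 4b + 2c + d = -46
  27a + 9b + 3c + d = -137
  64a + 16b + 4c + d = -314
Solving the system yields a = -5, b = 2, c = -6, d = -2.
So f(t) = -5t³ + 2t² - 6t - 2.
The coefficient of t^2 is 2.

2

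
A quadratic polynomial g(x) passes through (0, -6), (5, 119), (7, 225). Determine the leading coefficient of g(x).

4

Write g(x) = ax^2 + bx + c. Substituting each data point gives a linear system:
  c = -6
  25a + 5b + c = 119
  49a + 7b + c = 225
Solving the system yields a = 4, b = 5, c = -6.
So g(x) = 4x² + 5x - 6.
The leading coefficient is 4.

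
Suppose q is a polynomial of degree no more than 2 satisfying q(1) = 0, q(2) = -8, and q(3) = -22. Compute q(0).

Write q(u) = au^2 + bu + c. Substituting each data point gives a linear system:
  a + b + c = 0
  4a + 2b + c = -8
  9a + 3b + c = -22
Solving the system yields a = -3, b = 1, c = 2.
So q(u) = -3u^2 + u + 2.
Then q(0) = 2.

2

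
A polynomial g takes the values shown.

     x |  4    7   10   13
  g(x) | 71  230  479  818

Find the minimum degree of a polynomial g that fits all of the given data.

Forward differences of the values at x = 4, 7, 10, 13:
  g  : 71  230  479  818
  Δ  : 159  249  339
  Δ^2: 90  90
  Δ^3: 0
The second differences are constant (90) and nonzero, while all higher differences vanish, so the minimal degree is 2.

2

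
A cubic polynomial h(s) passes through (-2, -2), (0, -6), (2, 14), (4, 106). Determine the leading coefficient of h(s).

Write h(s) = as^3 + bs^2 + cs + d. Substituting each data point gives a linear system:
  -8a + 4b - 2c + d = -2
  d = -6
  8a + 4b + 2c + d = 14
  64a + 16b + 4c + d = 106
Solving the system yields a = 1, b = 3, c = 0, d = -6.
So h(s) = s³ + 3s² - 6.
The leading coefficient is 1.

1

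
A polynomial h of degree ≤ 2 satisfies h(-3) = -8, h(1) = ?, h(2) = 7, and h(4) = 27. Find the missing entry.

The 3 known points determine the degree-2 polynomial uniquely.
Write h(t) = at^2 + bt + c. Substituting each data point gives a linear system:
  9a - 3b + c = -8
  4a + 2b + c = 7
  16a + 4b + c = 27
Solving the system yields a = 1, b = 4, c = -5.
So h(t) = t² + 4t - 5.
Then h(1) = 0.

0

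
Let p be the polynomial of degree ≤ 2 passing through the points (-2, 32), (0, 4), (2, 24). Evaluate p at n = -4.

Forward differences of the values at n = -2, 0, 2:
  p  : 32  4  24
  Δ  : -28  20
  Δ^2: 48
The second differences are constant, confirming degree 2.
Interpolating (Newton forward form) and evaluating at n = -4 gives p(-4) = 108.

108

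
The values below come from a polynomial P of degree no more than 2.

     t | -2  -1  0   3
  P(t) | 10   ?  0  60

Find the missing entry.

0

The 3 known points determine the degree-2 polynomial uniquely.
Write P(t) = at^2 + bt + c. Substituting each data point gives a linear system:
  4a - 2b + c = 10
  c = 0
  9a + 3b + c = 60
Solving the system yields a = 5, b = 5, c = 0.
So P(t) = 5t² + 5t.
Then P(-1) = 0.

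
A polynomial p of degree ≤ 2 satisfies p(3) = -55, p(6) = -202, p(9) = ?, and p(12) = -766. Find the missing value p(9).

-439

The 3 known points determine the degree-2 polynomial uniquely.
Write p(n) = an^2 + bn + c. Substituting each data point gives a linear system:
  9a + 3b + c = -55
  36a + 6b + c = -202
  144a + 12b + c = -766
Solving the system yields a = -5, b = -4, c = 2.
So p(n) = -5n^2 - 4n + 2.
Then p(9) = -439.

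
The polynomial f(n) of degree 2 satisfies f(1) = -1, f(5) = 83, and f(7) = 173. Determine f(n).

f(n) = 4n^2 - 3n - 2

Write f(n) = an^2 + bn + c. Substituting each data point gives a linear system:
  a + b + c = -1
  25a + 5b + c = 83
  49a + 7b + c = 173
Solving the system yields a = 4, b = -3, c = -2.
So f(n) = 4n^2 - 3n - 2.
Check: f(5) = 83. ✓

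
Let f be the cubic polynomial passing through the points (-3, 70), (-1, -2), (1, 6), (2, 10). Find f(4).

-42

Using the Lagrange interpolation formula with nodes -3, -1, 1, 2:
  L_0(s) = (s + 1)(s - 1)(s - 2) / -40
  L_1(s) = (s + 3)(s - 1)(s - 2) / 12
  L_2(s) = (s + 3)(s + 1)(s - 2) / -8
  L_3(s) = (s + 3)(s + 1)(s - 1) / 15
Then f(s) = 70·L_0(s) - 2·L_1(s) + 6·L_2(s) + 10·L_3(s).
Expanding and collecting terms gives f(s) = -2s³ + 4s² + 6s - 2.
Evaluating at s = 4: f(4) = -42.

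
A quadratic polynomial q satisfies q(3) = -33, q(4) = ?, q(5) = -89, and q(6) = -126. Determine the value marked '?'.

The 3 known points determine the degree-2 polynomial uniquely.
Write q(n) = an^2 + bn + c. Substituting each data point gives a linear system:
  9a + 3b + c = -33
  25a + 5b + c = -89
  36a + 6b + c = -126
Solving the system yields a = -3, b = -4, c = 6.
So q(n) = -3n² - 4n + 6.
Then q(4) = -58.

-58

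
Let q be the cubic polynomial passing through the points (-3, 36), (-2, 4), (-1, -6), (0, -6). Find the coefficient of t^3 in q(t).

-2

Write q(t) = at^3 + bt^2 + ct + d. Substituting each data point gives a linear system:
  -27a + 9b - 3c + d = 36
  -8a + 4b - 2c + d = 4
  -a + b - c + d = -6
  d = -6
Solving the system yields a = -2, b = -1, c = 1, d = -6.
So q(t) = -2t^3 - t^2 + t - 6.
The leading coefficient is -2.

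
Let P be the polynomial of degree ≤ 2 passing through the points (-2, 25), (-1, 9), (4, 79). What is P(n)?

P(n) = 5n^2 - n + 3

Write P(n) = an^2 + bn + c. Substituting each data point gives a linear system:
  4a - 2b + c = 25
  a - b + c = 9
  16a + 4b + c = 79
Solving the system yields a = 5, b = -1, c = 3.
So P(n) = 5n² - n + 3.
Check: P(-2) = 25. ✓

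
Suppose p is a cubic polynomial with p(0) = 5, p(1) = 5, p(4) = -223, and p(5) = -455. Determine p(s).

Using the Lagrange interpolation formula with nodes 0, 1, 4, 5:
  L_0(s) = (s - 1)(s - 4)(s - 5) / -20
  L_1(s) = s(s - 4)(s - 5) / 12
  L_2(s) = s(s - 1)(s - 5) / -12
  L_3(s) = s(s - 1)(s - 4) / 20
Then p(s) = 5·L_0(s) + 5·L_1(s) - 223·L_2(s) - 455·L_3(s).
Expanding and collecting terms gives p(s) = -4s^3 + s^2 + 3s + 5.
Check: p(5) = -455. ✓

p(s) = -4s^3 + s^2 + 3s + 5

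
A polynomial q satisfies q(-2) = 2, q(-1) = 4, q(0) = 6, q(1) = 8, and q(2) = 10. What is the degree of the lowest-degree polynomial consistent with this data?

Forward differences of the values at n = -2, -1, 0, 1, 2:
  q  : 2  4  6  8  10
  Δ  : 2  2  2  2
  Δ^2: 0  0  0
  Δ^3: 0  0
  Δ^4: 0
The first differences are constant (2) and nonzero, while all higher differences vanish, so the minimal degree is 1.

1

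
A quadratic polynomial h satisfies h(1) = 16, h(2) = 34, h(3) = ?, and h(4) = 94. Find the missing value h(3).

On equispaced nodes a degree-2 polynomial has vanishing third forward difference, so
  - h(1) + 3·h(2) - 3·h(3) + h(4) = 0.
Substituting the known values and solving for h(3):
  -3·h(3) = -180
  h(3) = 60.

60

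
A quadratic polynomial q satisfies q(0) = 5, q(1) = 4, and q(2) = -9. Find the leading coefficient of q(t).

Write q(t) = at^2 + bt + c. Substituting each data point gives a linear system:
  c = 5
  a + b + c = 4
  4a + 2b + c = -9
Solving the system yields a = -6, b = 5, c = 5.
So q(t) = -6t² + 5t + 5.
The leading coefficient is -6.

-6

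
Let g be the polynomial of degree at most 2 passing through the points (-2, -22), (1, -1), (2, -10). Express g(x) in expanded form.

Write g(x) = ax^2 + bx + c. Substituting each data point gives a linear system:
  4a - 2b + c = -22
  a + b + c = -1
  4a + 2b + c = -10
Solving the system yields a = -4, b = 3, c = 0.
So g(x) = -4x^2 + 3x.
Check: g(2) = -10. ✓

g(x) = -4x^2 + 3x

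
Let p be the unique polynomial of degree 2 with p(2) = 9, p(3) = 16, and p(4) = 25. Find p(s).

p(s) = s^2 + 2s + 1

Write p(s) = as^2 + bs + c. Substituting each data point gives a linear system:
  4a + 2b + c = 9
  9a + 3b + c = 16
  16a + 4b + c = 25
Solving the system yields a = 1, b = 2, c = 1.
So p(s) = s² + 2s + 1.
Check: p(3) = 16. ✓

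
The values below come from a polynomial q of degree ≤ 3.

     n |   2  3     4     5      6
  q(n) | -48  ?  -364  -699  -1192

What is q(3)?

On equispaced nodes a degree-3 polynomial has vanishing fourth forward difference, so
  q(2) - 4·q(3) + 6·q(4) - 4·q(5) + q(6) = 0.
Substituting the known values and solving for q(3):
  -4·q(3) = 628
  q(3) = -157.

-157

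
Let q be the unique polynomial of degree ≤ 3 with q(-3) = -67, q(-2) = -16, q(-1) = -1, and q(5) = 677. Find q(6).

1112

Write q(x) = ax^3 + bx^2 + cx + d. Substituting each data point gives a linear system:
  -27a + 9b - 3c + d = -67
  -8a + 4b - 2c + d = -16
  -a + b - c + d = -1
  125a + 25b + 5c + d = 677
Solving the system yields a = 4, b = 6, c = 5, d = 2.
So q(x) = 4x^3 + 6x^2 + 5x + 2.
Then q(6) = 1112.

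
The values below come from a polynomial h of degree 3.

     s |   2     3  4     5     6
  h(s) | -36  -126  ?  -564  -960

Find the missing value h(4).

-294

On equispaced nodes a degree-3 polynomial has vanishing fourth forward difference, so
  h(2) - 4·h(3) + 6·h(4) - 4·h(5) + h(6) = 0.
Substituting the known values and solving for h(4):
  6·h(4) = -1764
  h(4) = -294.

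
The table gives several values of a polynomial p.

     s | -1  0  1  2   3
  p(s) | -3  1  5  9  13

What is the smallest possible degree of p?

1

Forward differences of the values at s = -1, 0, 1, 2, 3:
  p  : -3  1  5  9  13
  Δ  : 4  4  4  4
  Δ^2: 0  0  0
  Δ^3: 0  0
  Δ^4: 0
The first differences are constant (4) and nonzero, while all higher differences vanish, so the minimal degree is 1.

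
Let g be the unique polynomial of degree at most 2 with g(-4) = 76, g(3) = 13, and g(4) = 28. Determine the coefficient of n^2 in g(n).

3

Write g(n) = an^2 + bn + c. Substituting each data point gives a linear system:
  16a - 4b + c = 76
  9a + 3b + c = 13
  16a + 4b + c = 28
Solving the system yields a = 3, b = -6, c = 4.
So g(n) = 3n² - 6n + 4.
The leading coefficient is 3.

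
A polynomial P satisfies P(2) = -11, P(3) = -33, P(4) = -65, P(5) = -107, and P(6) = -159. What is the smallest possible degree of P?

2

Forward differences of the values at u = 2, 3, 4, 5, 6:
  P  : -11  -33  -65  -107  -159
  Δ  : -22  -32  -42  -52
  Δ^2: -10  -10  -10
  Δ^3: 0  0
  Δ^4: 0
The second differences are constant (-10) and nonzero, while all higher differences vanish, so the minimal degree is 2.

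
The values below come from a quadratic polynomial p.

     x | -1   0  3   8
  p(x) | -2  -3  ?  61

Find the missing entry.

The 3 known points determine the degree-2 polynomial uniquely.
Write p(x) = ax^2 + bx + c. Substituting each data point gives a linear system:
  a - b + c = -2
  c = -3
  64a + 8b + c = 61
Solving the system yields a = 1, b = 0, c = -3.
So p(x) = x² - 3.
Then p(3) = 6.

6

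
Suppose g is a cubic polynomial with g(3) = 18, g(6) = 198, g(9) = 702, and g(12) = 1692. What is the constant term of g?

0

Write g(s) = as^3 + bs^2 + cs + d. Substituting each data point gives a linear system:
  27a + 9b + 3c + d = 18
  216a + 36b + 6c + d = 198
  729a + 81b + 9c + d = 702
  1728a + 144b + 12c + d = 1692
Solving the system yields a = 1, b = 0, c = -3, d = 0.
So g(s) = s³ - 3s.
The constant term is 0.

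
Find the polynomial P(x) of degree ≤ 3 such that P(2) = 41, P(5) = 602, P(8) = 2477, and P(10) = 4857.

P(x) = 5x^3 - 2x^2 + 6x - 3

Using the Lagrange interpolation formula with nodes 2, 5, 8, 10:
  L_0(x) = (x - 5)(x - 8)(x - 10) / -144
  L_1(x) = (x - 2)(x - 8)(x - 10) / 45
  L_2(x) = (x - 2)(x - 5)(x - 10) / -36
  L_3(x) = (x - 2)(x - 5)(x - 8) / 80
Then P(x) = 41·L_0(x) + 602·L_1(x) + 2477·L_2(x) + 4857·L_3(x).
Expanding and collecting terms gives P(x) = 5x³ - 2x² + 6x - 3.
Check: P(5) = 602. ✓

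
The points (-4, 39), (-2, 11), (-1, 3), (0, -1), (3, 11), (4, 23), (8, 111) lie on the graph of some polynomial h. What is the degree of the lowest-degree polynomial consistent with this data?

Divided differences on the nodes -4, -2, -1, 0, 3, 4, 8:
  order 0: 39  11  3  -1  11  23  111
  order 1: -14  -8  -4  4  12  22
  order 2: 2  2  2  2  2
  order 3: 0  0  0  0
  order 4: 0  0  0
  order 5: 0  0
  order 6: 0
The order-2 divided differences are all 2 (nonzero) and every higher order vanishes, so the data lies on a polynomial of degree exactly 2.

2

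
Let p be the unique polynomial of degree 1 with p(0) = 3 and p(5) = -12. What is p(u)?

p(u) = -3u + 3

Write p(u) = au + b. Substituting each data point gives a linear system:
  b = 3
  5a + b = -12
Solving the system yields a = -3, b = 3.
So p(u) = -3u + 3.
Check: p(5) = -12. ✓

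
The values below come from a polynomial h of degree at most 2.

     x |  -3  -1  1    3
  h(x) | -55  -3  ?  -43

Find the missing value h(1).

1

The 3 known points determine the degree-2 polynomial uniquely.
Write h(x) = ax^2 + bx + c. Substituting each data point gives a linear system:
  9a - 3b + c = -55
  a - b + c = -3
  9a + 3b + c = -43
Solving the system yields a = -6, b = 2, c = 5.
So h(x) = -6x² + 2x + 5.
Then h(1) = 1.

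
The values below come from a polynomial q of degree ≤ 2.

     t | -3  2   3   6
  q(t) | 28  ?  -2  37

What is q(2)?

-7

The 3 known points determine the degree-2 polynomial uniquely.
Write q(t) = at^2 + bt + c. Substituting each data point gives a linear system:
  9a - 3b + c = 28
  9a + 3b + c = -2
  36a + 6b + c = 37
Solving the system yields a = 2, b = -5, c = -5.
So q(t) = 2t^2 - 5t - 5.
Then q(2) = -7.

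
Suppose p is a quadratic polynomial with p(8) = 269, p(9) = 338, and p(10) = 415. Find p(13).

694

Using the Lagrange interpolation formula with nodes 8, 9, 10:
  L_0(u) = (u - 9)(u - 10) / 2
  L_1(u) = (u - 8)(u - 10) / -1
  L_2(u) = (u - 8)(u - 9) / 2
Then p(u) = 269·L_0(u) + 338·L_1(u) + 415·L_2(u).
Expanding and collecting terms gives p(u) = 4u^2 + u + 5.
Evaluating at u = 13: p(13) = 694.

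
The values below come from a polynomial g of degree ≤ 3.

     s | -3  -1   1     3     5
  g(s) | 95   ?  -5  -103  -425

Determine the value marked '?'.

On equispaced nodes a degree-3 polynomial has vanishing fourth forward difference, so
  g(-3) - 4·g(-1) + 6·g(1) - 4·g(3) + g(5) = 0.
Substituting the known values and solving for g(-1):
  -4·g(-1) = -52
  g(-1) = 13.

13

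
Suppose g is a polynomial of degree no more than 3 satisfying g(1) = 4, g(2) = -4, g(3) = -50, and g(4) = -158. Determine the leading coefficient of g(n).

-4

Write g(n) = an^3 + bn^2 + cn + d. Substituting each data point gives a linear system:
  a + b + c + d = 4
  8a + 4b + 2c + d = -4
  27a + 9b + 3c + d = -50
  64a + 16b + 4c + d = -158
Solving the system yields a = -4, b = 5, c = 5, d = -2.
So g(n) = -4n³ + 5n² + 5n - 2.
The leading coefficient is -4.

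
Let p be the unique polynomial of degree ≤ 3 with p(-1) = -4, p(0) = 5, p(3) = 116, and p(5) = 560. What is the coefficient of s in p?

Write p(s) = as^3 + bs^2 + cs + d. Substituting each data point gives a linear system:
  -a + b - c + d = -4
  d = 5
  27a + 9b + 3c + d = 116
  125a + 25b + 5c + d = 560
Solving the system yields a = 5, b = -3, c = 1, d = 5.
So p(s) = 5s^3 - 3s^2 + s + 5.
The coefficient of s is 1.

1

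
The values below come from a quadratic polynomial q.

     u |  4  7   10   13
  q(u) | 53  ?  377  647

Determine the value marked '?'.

179

The 3 known points determine the degree-2 polynomial uniquely.
Write q(u) = au^2 + bu + c. Substituting each data point gives a linear system:
  16a + 4b + c = 53
  100a + 10b + c = 377
  169a + 13b + c = 647
Solving the system yields a = 4, b = -2, c = -3.
So q(u) = 4u² - 2u - 3.
Then q(7) = 179.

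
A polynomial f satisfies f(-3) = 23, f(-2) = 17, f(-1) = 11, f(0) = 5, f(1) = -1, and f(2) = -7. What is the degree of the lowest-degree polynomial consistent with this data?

Forward differences of the values at t = -3, -2, -1, 0, 1, 2:
  f  : 23  17  11  5  -1  -7
  Δ  : -6  -6  -6  -6  -6
  Δ^2: 0  0  0  0
  Δ^3: 0  0  0
  Δ^4: 0  0
  Δ^5: 0
The first differences are constant (-6) and nonzero, while all higher differences vanish, so the minimal degree is 1.

1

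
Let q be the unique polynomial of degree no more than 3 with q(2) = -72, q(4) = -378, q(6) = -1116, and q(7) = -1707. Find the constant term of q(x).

-6

Write q(x) = ax^3 + bx^2 + cx + d. Substituting each data point gives a linear system:
  8a + 4b + 2c + d = -72
  64a + 16b + 4c + d = -378
  216a + 36b + 6c + d = -1116
  343a + 49b + 7c + d = -1707
Solving the system yields a = -4, b = -6, c = -5, d = -6.
So q(x) = -4x^3 - 6x^2 - 5x - 6.
The constant term is -6.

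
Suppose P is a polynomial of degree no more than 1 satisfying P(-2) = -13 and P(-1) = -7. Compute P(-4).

Using the Lagrange interpolation formula with nodes -2, -1:
  L_0(u) = (u + 1) / -1
  L_1(u) = (u + 2) / 1
Then P(u) = -13·L_0(u) - 7·L_1(u).
Expanding and collecting terms gives P(u) = 6u - 1.
Evaluating at u = -4: P(-4) = -25.

-25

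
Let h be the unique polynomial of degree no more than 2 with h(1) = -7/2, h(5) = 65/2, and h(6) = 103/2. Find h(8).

203/2

Using the Lagrange interpolation formula with nodes 1, 5, 6:
  L_0(n) = (n - 5)(n - 6) / 20
  L_1(n) = (n - 1)(n - 6) / -4
  L_2(n) = (n - 1)(n - 5) / 5
Then h(n) = -7/2·L_0(n) + 65/2·L_1(n) + 103/2·L_2(n).
Expanding and collecting terms gives h(n) = 2n² - 3n - 5/2.
Evaluating at n = 8: h(8) = 203/2.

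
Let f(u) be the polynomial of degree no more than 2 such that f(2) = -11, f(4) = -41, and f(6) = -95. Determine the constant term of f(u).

-5

Write f(u) = au^2 + bu + c. Substituting each data point gives a linear system:
  4a + 2b + c = -11
  16a + 4b + c = -41
  36a + 6b + c = -95
Solving the system yields a = -3, b = 3, c = -5.
So f(u) = -3u^2 + 3u - 5.
The constant term is -5.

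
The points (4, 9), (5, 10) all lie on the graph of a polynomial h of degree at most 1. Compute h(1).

6

Write h(n) = an + b. Substituting each data point gives a linear system:
  4a + b = 9
  5a + b = 10
Solving the system yields a = 1, b = 5.
So h(n) = n + 5.
Then h(1) = 6.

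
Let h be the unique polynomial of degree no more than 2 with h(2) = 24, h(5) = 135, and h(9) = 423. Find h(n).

h(n) = 5n^2 + 2n

Write h(n) = an^2 + bn + c. Substituting each data point gives a linear system:
  4a + 2b + c = 24
  25a + 5b + c = 135
  81a + 9b + c = 423
Solving the system yields a = 5, b = 2, c = 0.
So h(n) = 5n² + 2n.
Check: h(2) = 24. ✓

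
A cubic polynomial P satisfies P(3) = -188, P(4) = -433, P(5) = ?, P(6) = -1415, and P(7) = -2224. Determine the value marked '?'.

The 4 known points determine the degree-3 polynomial uniquely.
Write P(n) = an^3 + bn^2 + cn + d. Substituting each data point gives a linear system:
  27a + 9b + 3c + d = -188
  64a + 16b + 4c + d = -433
  216a + 36b + 6c + d = -1415
  343a + 49b + 7c + d = -2224
Solving the system yields a = -6, b = -4, c = 5, d = -5.
So P(n) = -6n^3 - 4n^2 + 5n - 5.
Then P(5) = -830.

-830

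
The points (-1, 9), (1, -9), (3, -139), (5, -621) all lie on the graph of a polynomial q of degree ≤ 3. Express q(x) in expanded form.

Using the Lagrange interpolation formula with nodes -1, 1, 3, 5:
  L_0(x) = (x - 1)(x - 3)(x - 5) / -48
  L_1(x) = (x + 1)(x - 3)(x - 5) / 16
  L_2(x) = (x + 1)(x - 1)(x - 5) / -16
  L_3(x) = (x + 1)(x - 1)(x - 3) / 48
Then q(x) = 9·L_0(x) - 9·L_1(x) - 139·L_2(x) - 621·L_3(x).
Expanding and collecting terms gives q(x) = -5x^3 + x^2 - 4x - 1.
Check: q(5) = -621. ✓

q(x) = -5x^3 + x^2 - 4x - 1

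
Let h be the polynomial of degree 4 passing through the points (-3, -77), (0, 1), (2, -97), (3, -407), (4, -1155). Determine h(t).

h(t) = -3t^4 - 6t^3 - t + 1

Write h(t) = at^4 + bt^3 + ct^2 + dt + e. Substituting each data point gives a linear system:
  81a - 27b + 9c - 3d + e = -77
  e = 1
  16a + 8b + 4c + 2d + e = -97
  81a + 27b + 9c + 3d + e = -407
  256a + 64b + 16c + 4d + e = -1155
Solving the system yields a = -3, b = -6, c = 0, d = -1, e = 1.
So h(t) = -3t⁴ - 6t³ - t + 1.
Check: h(3) = -407. ✓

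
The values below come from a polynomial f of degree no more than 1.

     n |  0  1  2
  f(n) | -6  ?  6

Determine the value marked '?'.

0

The 2 known points determine the degree-1 polynomial uniquely.
Write f(n) = an + b. Substituting each data point gives a linear system:
  b = -6
  2a + b = 6
Solving the system yields a = 6, b = -6.
So f(n) = 6n - 6.
Then f(1) = 0.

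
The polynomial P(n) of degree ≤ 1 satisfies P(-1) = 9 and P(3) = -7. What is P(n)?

P(n) = -4n + 5

Using the Lagrange interpolation formula with nodes -1, 3:
  L_0(n) = (n - 3) / -4
  L_1(n) = (n + 1) / 4
Then P(n) = 9·L_0(n) - 7·L_1(n).
Expanding and collecting terms gives P(n) = -4n + 5.
Check: P(-1) = 9. ✓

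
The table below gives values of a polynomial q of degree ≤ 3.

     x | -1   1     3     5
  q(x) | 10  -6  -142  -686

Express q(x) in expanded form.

Using the Lagrange interpolation formula with nodes -1, 1, 3, 5:
  L_0(x) = (x - 1)(x - 3)(x - 5) / -48
  L_1(x) = (x + 1)(x - 3)(x - 5) / 16
  L_2(x) = (x + 1)(x - 1)(x - 5) / -16
  L_3(x) = (x + 1)(x - 1)(x - 3) / 48
Then q(x) = 10·L_0(x) - 6·L_1(x) - 142·L_2(x) - 686·L_3(x).
Expanding and collecting terms gives q(x) = -6x^3 + 3x^2 - 2x - 1.
Check: q(-1) = 10. ✓

q(x) = -6x^3 + 3x^2 - 2x - 1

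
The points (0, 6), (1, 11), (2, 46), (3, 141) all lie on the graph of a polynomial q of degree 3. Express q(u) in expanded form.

q(u) = 5u^3 + 6

Using the Lagrange interpolation formula with nodes 0, 1, 2, 3:
  L_0(u) = (u - 1)(u - 2)(u - 3) / -6
  L_1(u) = u(u - 2)(u - 3) / 2
  L_2(u) = u(u - 1)(u - 3) / -2
  L_3(u) = u(u - 1)(u - 2) / 6
Then q(u) = 6·L_0(u) + 11·L_1(u) + 46·L_2(u) + 141·L_3(u).
Expanding and collecting terms gives q(u) = 5u³ + 6.
Check: q(0) = 6. ✓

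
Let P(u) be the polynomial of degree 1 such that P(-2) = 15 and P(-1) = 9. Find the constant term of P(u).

Write P(u) = au + b. Substituting each data point gives a linear system:
  -2a + b = 15
  -a + b = 9
Solving the system yields a = -6, b = 3.
So P(u) = -6u + 3.
The constant term is 3.

3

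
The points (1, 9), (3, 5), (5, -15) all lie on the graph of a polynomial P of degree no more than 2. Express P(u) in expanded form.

P(u) = -2u^2 + 6u + 5

Write P(u) = au^2 + bu + c. Substituting each data point gives a linear system:
  a + b + c = 9
  9a + 3b + c = 5
  25a + 5b + c = -15
Solving the system yields a = -2, b = 6, c = 5.
So P(u) = -2u² + 6u + 5.
Check: P(1) = 9. ✓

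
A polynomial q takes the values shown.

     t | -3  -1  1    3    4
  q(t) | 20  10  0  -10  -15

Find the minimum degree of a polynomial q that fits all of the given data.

Divided differences on the nodes -3, -1, 1, 3, 4:
  order 0: 20  10  0  -10  -15
  order 1: -5  -5  -5  -5
  order 2: 0  0  0
  order 3: 0  0
  order 4: 0
The order-1 divided differences are all -5 (nonzero) and every higher order vanishes, so the data lies on a polynomial of degree exactly 1.

1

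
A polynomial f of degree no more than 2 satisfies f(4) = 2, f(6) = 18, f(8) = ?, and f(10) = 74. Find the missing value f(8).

42

The 3 known points determine the degree-2 polynomial uniquely.
Write f(s) = as^2 + bs + c. Substituting each data point gives a linear system:
  16a + 4b + c = 2
  36a + 6b + c = 18
  100a + 10b + c = 74
Solving the system yields a = 1, b = -2, c = -6.
So f(s) = s² - 2s - 6.
Then f(8) = 42.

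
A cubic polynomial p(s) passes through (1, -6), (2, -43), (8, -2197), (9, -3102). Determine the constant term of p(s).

Write p(s) = as^3 + bs^2 + cs + d. Substituting each data point gives a linear system:
  a + b + c + d = -6
  8a + 4b + 2c + d = -43
  512a + 64b + 8c + d = -2197
  729a + 81b + 9c + d = -3102
Solving the system yields a = -4, b = -2, c = -3, d = 3.
So p(s) = -4s³ - 2s² - 3s + 3.
The constant term is 3.

3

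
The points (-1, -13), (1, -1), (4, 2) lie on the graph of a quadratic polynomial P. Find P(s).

P(s) = -s^2 + 6s - 6

Write P(s) = as^2 + bs + c. Substituting each data point gives a linear system:
  a - b + c = -13
  a + b + c = -1
  16a + 4b + c = 2
Solving the system yields a = -1, b = 6, c = -6.
So P(s) = -s^2 + 6s - 6.
Check: P(4) = 2. ✓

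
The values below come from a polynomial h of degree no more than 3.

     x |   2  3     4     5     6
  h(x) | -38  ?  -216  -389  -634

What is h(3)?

-103

The 4 known points determine the degree-3 polynomial uniquely.
Write h(x) = ax^3 + bx^2 + cx + d. Substituting each data point gives a linear system:
  8a + 4b + 2c + d = -38
  64a + 16b + 4c + d = -216
  125a + 25b + 5c + d = -389
  216a + 36b + 6c + d = -634
Solving the system yields a = -2, b = -6, c = 3, d = -4.
So h(x) = -2x^3 - 6x^2 + 3x - 4.
Then h(3) = -103.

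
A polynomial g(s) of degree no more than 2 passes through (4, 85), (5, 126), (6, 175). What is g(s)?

Write g(s) = as^2 + bs + c. Substituting each data point gives a linear system:
  16a + 4b + c = 85
  25a + 5b + c = 126
  36a + 6b + c = 175
Solving the system yields a = 4, b = 5, c = 1.
So g(s) = 4s^2 + 5s + 1.
Check: g(5) = 126. ✓

g(s) = 4s^2 + 5s + 1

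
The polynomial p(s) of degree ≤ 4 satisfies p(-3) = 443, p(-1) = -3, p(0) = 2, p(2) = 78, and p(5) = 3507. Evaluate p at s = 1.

Write p(s) = as^4 + bs^3 + cs^2 + ds + e. Substituting each data point gives a linear system:
  81a - 27b + 9c - 3d + e = 443
  a - b + c - d + e = -3
  e = 2
  16a + 8b + 4c + 2d + e = 78
  625a + 125b + 25c + 5d + e = 3507
Solving the system yields a = 6, b = -1, c = -6, d = 6, e = 2.
So p(s) = 6s⁴ - s³ - 6s² + 6s + 2.
Then p(1) = 7.

7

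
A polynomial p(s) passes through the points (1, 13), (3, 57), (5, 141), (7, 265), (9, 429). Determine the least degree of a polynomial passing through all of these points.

Forward differences of the values at s = 1, 3, 5, 7, 9:
  p  : 13  57  141  265  429
  Δ  : 44  84  124  164
  Δ^2: 40  40  40
  Δ^3: 0  0
  Δ^4: 0
The second differences are constant (40) and nonzero, while all higher differences vanish, so the minimal degree is 2.

2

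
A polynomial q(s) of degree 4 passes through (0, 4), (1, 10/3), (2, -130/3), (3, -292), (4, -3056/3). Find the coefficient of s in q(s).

Write q(s) = as^4 + bs^3 + cs^2 + ds + e. Substituting each data point gives a linear system:
  e = 4
  a + b + c + d + e = 10/3
  16a + 8b + 4c + 2d + e = -130/3
  81a + 27b + 9c + 3d + e = -292
  256a + 64b + 16c + 4d + e = -3056/3
Solving the system yields a = -5, b = 4, c = 0, d = 1/3, e = 4.
So q(s) = -5s⁴ + 4s³ + (1/3)s + 4.
The coefficient of s is 1/3.

1/3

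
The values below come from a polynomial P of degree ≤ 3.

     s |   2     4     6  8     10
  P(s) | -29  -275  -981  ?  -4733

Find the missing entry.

On equispaced nodes a degree-3 polynomial has vanishing fourth forward difference, so
  P(2) - 4·P(4) + 6·P(6) - 4·P(8) + P(10) = 0.
Substituting the known values and solving for P(8):
  -4·P(8) = 9548
  P(8) = -2387.

-2387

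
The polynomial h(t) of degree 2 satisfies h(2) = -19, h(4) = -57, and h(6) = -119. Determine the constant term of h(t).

Write h(t) = at^2 + bt + c. Substituting each data point gives a linear system:
  4a + 2b + c = -19
  16a + 4b + c = -57
  36a + 6b + c = -119
Solving the system yields a = -3, b = -1, c = -5.
So h(t) = -3t² - t - 5.
The constant term is -5.

-5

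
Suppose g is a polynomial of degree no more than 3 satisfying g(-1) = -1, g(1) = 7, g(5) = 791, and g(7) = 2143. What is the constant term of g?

Write g(n) = an^3 + bn^2 + cn + d. Substituting each data point gives a linear system:
  -a + b - c + d = -1
  a + b + c + d = 7
  125a + 25b + 5c + d = 791
  343a + 49b + 7c + d = 2143
Solving the system yields a = 6, b = 2, c = -2, d = 1.
So g(n) = 6n^3 + 2n^2 - 2n + 1.
The constant term is 1.

1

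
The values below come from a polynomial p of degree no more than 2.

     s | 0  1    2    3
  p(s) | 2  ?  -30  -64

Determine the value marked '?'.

-8

On equispaced nodes a degree-2 polynomial has vanishing third forward difference, so
  - p(0) + 3·p(1) - 3·p(2) + p(3) = 0.
Substituting the known values and solving for p(1):
  3·p(1) = -24
  p(1) = -8.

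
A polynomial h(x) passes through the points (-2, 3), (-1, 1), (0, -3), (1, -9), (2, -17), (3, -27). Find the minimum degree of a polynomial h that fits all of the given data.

2

Forward differences of the values at x = -2, -1, 0, 1, 2, 3:
  h  : 3  1  -3  -9  -17  -27
  Δ  : -2  -4  -6  -8  -10
  Δ^2: -2  -2  -2  -2
  Δ^3: 0  0  0
  Δ^4: 0  0
  Δ^5: 0
The second differences are constant (-2) and nonzero, while all higher differences vanish, so the minimal degree is 2.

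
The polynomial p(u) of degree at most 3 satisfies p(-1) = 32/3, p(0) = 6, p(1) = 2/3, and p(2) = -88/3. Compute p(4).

-778/3

Forward differences of the values at u = -1, 0, 1, 2:
  p  : 32/3  6  2/3  -88/3
  Δ  : -14/3  -16/3  -30
  Δ^2: -2/3  -74/3
  Δ^3: -24
The third differences are constant, confirming degree 3.
Interpolating (Newton forward form) and evaluating at u = 4 gives p(4) = -778/3.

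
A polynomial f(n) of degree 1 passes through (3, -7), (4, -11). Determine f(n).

f(n) = -4n + 5

Write f(n) = an + b. Substituting each data point gives a linear system:
  3a + b = -7
  4a + b = -11
Solving the system yields a = -4, b = 5.
So f(n) = -4n + 5.
Check: f(4) = -11. ✓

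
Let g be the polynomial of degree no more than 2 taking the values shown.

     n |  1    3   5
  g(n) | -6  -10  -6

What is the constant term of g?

Write g(n) = an^2 + bn + c. Substituting each data point gives a linear system:
  a + b + c = -6
  9a + 3b + c = -10
  25a + 5b + c = -6
Solving the system yields a = 1, b = -6, c = -1.
So g(n) = n^2 - 6n - 1.
The constant term is -1.

-1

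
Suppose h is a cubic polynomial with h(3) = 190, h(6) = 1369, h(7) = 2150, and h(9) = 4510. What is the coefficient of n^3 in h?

Write h(n) = an^3 + bn^2 + cn + d. Substituting each data point gives a linear system:
  27a + 9b + 3c + d = 190
  216a + 36b + 6c + d = 1369
  343a + 49b + 7c + d = 2150
  729a + 81b + 9c + d = 4510
Solving the system yields a = 6, b = 1, c = 6, d = 1.
So h(n) = 6n³ + n² + 6n + 1.
The leading coefficient is 6.

6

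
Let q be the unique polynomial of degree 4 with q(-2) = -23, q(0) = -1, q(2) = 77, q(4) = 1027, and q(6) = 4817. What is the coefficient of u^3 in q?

5

Write q(u) = au^4 + bu^3 + cu^2 + du + e. Substituting each data point gives a linear system:
  16a - 8b + 4c - 2d + e = -23
  e = -1
  16a + 8b + 4c + 2d + e = 77
  256a + 64b + 16c + 4d + e = 1027
  1296a + 216b + 36c + 6d + e = 4817
Solving the system yields a = 3, b = 5, c = -5, d = 5, e = -1.
So q(u) = 3u^4 + 5u^3 - 5u^2 + 5u - 1.
The coefficient of u^3 is 5.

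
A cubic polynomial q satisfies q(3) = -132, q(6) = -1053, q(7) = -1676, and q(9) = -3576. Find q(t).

Write q(t) = at^3 + bt^2 + ct + d. Substituting each data point gives a linear system:
  27a + 9b + 3c + d = -132
  216a + 36b + 6c + d = -1053
  343a + 49b + 7c + d = -1676
  729a + 81b + 9c + d = -3576
Solving the system yields a = -5, b = 1, c = -1, d = -3.
So q(t) = -5t^3 + t^2 - t - 3.
Check: q(3) = -132. ✓

q(t) = -5t^3 + t^2 - t - 3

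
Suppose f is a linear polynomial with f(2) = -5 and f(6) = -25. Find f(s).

f(s) = -5s + 5

Write f(s) = as + b. Substituting each data point gives a linear system:
  2a + b = -5
  6a + b = -25
Solving the system yields a = -5, b = 5.
So f(s) = -5s + 5.
Check: f(2) = -5. ✓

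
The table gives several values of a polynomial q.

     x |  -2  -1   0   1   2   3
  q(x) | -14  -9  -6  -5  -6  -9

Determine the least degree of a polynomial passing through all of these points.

2

Forward differences of the values at x = -2, -1, 0, 1, 2, 3:
  q  : -14  -9  -6  -5  -6  -9
  Δ  : 5  3  1  -1  -3
  Δ^2: -2  -2  -2  -2
  Δ^3: 0  0  0
  Δ^4: 0  0
  Δ^5: 0
The second differences are constant (-2) and nonzero, while all higher differences vanish, so the minimal degree is 2.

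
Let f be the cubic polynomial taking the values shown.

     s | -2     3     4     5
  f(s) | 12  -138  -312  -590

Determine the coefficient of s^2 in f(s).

-4

Write f(s) = as^3 + bs^2 + cs + d. Substituting each data point gives a linear system:
  -8a + 4b - 2c + d = 12
  27a + 9b + 3c + d = -138
  64a + 16b + 4c + d = -312
  125a + 25b + 5c + d = -590
Solving the system yields a = -4, b = -4, c = 2, d = 0.
So f(s) = -4s^3 - 4s^2 + 2s.
The coefficient of s^2 is -4.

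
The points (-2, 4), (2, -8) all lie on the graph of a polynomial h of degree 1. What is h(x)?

Write h(x) = ax + b. Substituting each data point gives a linear system:
  -2a + b = 4
  2a + b = -8
Solving the system yields a = -3, b = -2.
So h(x) = -3x - 2.
Check: h(2) = -8. ✓

h(x) = -3x - 2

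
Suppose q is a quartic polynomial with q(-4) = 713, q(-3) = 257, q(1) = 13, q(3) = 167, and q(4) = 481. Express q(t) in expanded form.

Write q(t) = at^4 + bt^3 + ct^2 + dt + e. Substituting each data point gives a linear system:
  256a - 64b + 16c - 4d + e = 713
  81a - 27b + 9c - 3d + e = 257
  a + b + c + d + e = 13
  81a + 27b + 9c + 3d + e = 167
  256a + 64b + 16c + 4d + e = 481
Solving the system yields a = 2, b = -2, c = 5, d = 3, e = 5.
So q(t) = 2t^4 - 2t^3 + 5t^2 + 3t + 5.
Check: q(4) = 481. ✓

q(t) = 2t^4 - 2t^3 + 5t^2 + 3t + 5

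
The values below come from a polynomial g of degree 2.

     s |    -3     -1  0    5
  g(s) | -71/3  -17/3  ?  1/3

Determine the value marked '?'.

The 3 known points determine the degree-2 polynomial uniquely.
Write g(s) = as^2 + bs + c. Substituting each data point gives a linear system:
  9a - 3b + c = -71/3
  a - b + c = -17/3
  25a + 5b + c = 1/3
Solving the system yields a = -1, b = 5, c = 1/3.
So g(s) = -s² + 5s + 1/3.
Then g(0) = 1/3.

1/3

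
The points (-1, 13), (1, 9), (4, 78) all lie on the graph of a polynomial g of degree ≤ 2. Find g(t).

g(t) = 5t^2 - 2t + 6

Write g(t) = at^2 + bt + c. Substituting each data point gives a linear system:
  a - b + c = 13
  a + b + c = 9
  16a + 4b + c = 78
Solving the system yields a = 5, b = -2, c = 6.
So g(t) = 5t^2 - 2t + 6.
Check: g(-1) = 13. ✓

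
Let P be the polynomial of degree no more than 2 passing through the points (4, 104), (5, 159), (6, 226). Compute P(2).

30

Using the Lagrange interpolation formula with nodes 4, 5, 6:
  L_0(n) = (n - 5)(n - 6) / 2
  L_1(n) = (n - 4)(n - 6) / -1
  L_2(n) = (n - 4)(n - 5) / 2
Then P(n) = 104·L_0(n) + 159·L_1(n) + 226·L_2(n).
Expanding and collecting terms gives P(n) = 6n^2 + n + 4.
Evaluating at n = 2: P(2) = 30.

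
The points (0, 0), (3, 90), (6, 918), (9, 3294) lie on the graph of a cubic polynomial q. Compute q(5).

Forward differences of the values at x = 0, 3, 6, 9:
  q  : 0  90  918  3294
  Δ  : 90  828  2376
  Δ^2: 738  1548
  Δ^3: 810
The third differences are constant, confirming degree 3.
Interpolating (Newton forward form) and evaluating at x = 5 gives q(5) = 510.

510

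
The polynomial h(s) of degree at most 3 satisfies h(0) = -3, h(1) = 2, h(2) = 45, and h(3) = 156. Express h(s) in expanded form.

Write h(s) = as^3 + bs^2 + cs + d. Substituting each data point gives a linear system:
  d = -3
  a + b + c + d = 2
  8a + 4b + 2c + d = 45
  27a + 9b + 3c + d = 156
Solving the system yields a = 5, b = 4, c = -4, d = -3.
So h(s) = 5s^3 + 4s^2 - 4s - 3.
Check: h(2) = 45. ✓

h(s) = 5s^3 + 4s^2 - 4s - 3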